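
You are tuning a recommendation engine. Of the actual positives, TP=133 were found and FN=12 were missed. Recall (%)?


Recall = TP/(TP+FN)
= 133/(133+12)
= 133/145 = 91.72%

91.72%


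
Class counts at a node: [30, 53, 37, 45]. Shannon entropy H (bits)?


Probabilities: [30/165, 53/165, 37/165, 45/165] ≈ [0.1818, 0.3212, 0.2242, 0.2727]
H = -((30/165)·log₂(30/165) + (53/165)·log₂(53/165) + (37/165)·log₂(37/165) + (45/165)·log₂(45/165))
  = 1.9683 bits

1.9683 bits


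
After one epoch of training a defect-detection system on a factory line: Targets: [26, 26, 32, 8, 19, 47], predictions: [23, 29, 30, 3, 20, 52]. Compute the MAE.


Absolute errors: |26-23|=3, |26-29|=3, |32-30|=2, |8-3|=5, |19-20|=1, |47-52|=5
Sum = 19
MAE = 19/6 = 19/6

19/6


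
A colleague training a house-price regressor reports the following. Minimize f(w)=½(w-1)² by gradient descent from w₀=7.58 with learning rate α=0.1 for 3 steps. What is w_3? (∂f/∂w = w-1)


step 1: grad = 7.58-1 = 6.58; w = 7.58 - 0.1·(6.58) = 6.922
step 2: grad = 6.922-1 = 5.922; w = 6.922 - 0.1·(5.922) = 6.3298
step 3: grad = 6.3298-1 = 5.3298; w = 6.3298 - 0.1·(5.3298) = 5.79682

5.79682


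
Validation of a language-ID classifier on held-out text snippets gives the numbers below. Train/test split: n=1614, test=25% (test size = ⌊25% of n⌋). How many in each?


Test = ⌊1614·25/100⌋ = 403
Train = 1614 - 403 = 1211

Train: 1211, Test: 403


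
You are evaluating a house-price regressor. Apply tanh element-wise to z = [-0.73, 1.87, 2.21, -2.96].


tanh(-0.73) = -0.6231
tanh(1.87) = 0.9536
tanh(2.21) = 0.9762
tanh(-2.96) = -0.9946
result = [-0.6231, 0.9536, 0.9762, -0.9946]

[-0.6231, 0.9536, 0.9762, -0.9946]


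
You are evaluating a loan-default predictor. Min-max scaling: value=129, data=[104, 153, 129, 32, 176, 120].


min=32, max=176
(129-32)/(176-32) = 97/144 = 0.6736

0.6736


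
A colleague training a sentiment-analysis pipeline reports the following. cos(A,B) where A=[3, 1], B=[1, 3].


A·B = 3·1 + 1·3 = 6
‖A‖ = √10 = 3.1623, ‖B‖ = √10 = 3.1623
cos = 6/(√10·√10) = 6/√100 = 0.6

0.6


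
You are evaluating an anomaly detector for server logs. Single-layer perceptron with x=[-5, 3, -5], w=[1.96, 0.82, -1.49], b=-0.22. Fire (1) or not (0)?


z = (-5)·(1.96) + (3)·(0.82) + (-5)·(-1.49) - 0.22
  = -0.11
step(z) = 0 (z<0)

0


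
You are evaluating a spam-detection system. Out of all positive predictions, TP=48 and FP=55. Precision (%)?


Precision = TP/(TP+FP)
= 48/(48+55)
= 48/103 = 46.6%

46.6%


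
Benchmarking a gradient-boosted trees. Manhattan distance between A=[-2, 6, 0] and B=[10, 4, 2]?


d = |-2-10| + |6-4| + |0-2|
  = 12 + 2 + 2
  = 16

16


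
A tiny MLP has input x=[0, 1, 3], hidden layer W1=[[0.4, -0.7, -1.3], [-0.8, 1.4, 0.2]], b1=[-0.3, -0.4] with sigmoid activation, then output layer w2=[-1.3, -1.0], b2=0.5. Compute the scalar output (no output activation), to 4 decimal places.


z1[0] = (0.4)·(0) + (-0.7)·(1) + (-1.3)·(3) - 0.3 = -4.9
z1[1] = (-0.8)·(0) + (1.4)·(1) + (0.2)·(3) - 0.4 = 1.6
h = sigmoid(z1) = [0.0074, 0.832]
output = (-1.3)·(0.0074) + (-1.0)·(0.832) + 0.5 = -0.3416

-0.3416


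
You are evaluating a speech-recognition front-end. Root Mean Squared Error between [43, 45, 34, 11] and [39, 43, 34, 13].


MSE = 24/4 = 6
RMSE = √(24/4) = 2.4495

2.4495


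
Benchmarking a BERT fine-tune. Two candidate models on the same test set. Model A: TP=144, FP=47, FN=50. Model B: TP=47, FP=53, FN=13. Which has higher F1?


Model A: P=144/191=0.7539, R=144/194=0.7423, F1=2PR/(P+R)=2TP/(2TP+FP+FN)=288/385=0.7481
Model B: P=47/100=0.47, R=47/60=0.7833, F1=2PR/(P+R)=2TP/(2TP+FP+FN)=94/160=0.5875
0.7481 > 0.5875 → Model A

Model A


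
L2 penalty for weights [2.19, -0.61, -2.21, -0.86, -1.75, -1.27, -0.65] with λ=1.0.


‖w‖₂² = (2.19)² + (-0.61)² + (-2.21)² + (-0.86)² + (-1.75)² + (-1.27)² + (-0.65)²
     = 4.7961 + 0.3721 + 4.8841 + 0.7396 + 3.0625 + 1.6129 + 0.4225
     = 15.8898
λ·‖w‖₂² = 1.0·15.8898 = 15.8898

15.8898


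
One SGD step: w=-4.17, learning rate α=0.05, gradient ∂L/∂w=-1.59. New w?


w_new = w - α·∇
= -4.17 - 0.05·-1.59
= -4.17 + 0.0795
= -4.0905

-4.0905


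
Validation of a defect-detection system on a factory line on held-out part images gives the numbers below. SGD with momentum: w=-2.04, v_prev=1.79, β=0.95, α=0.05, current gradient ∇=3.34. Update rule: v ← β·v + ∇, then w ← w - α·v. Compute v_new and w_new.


v_new = 0.95·1.79 + 3.34 = 1.7005 + 3.34 = 5.0405
w_new = -2.04 - 0.05·5.0405 = -2.04 - 0.252025 = -2.292025

v_new=5.0405, w_new=-2.292025


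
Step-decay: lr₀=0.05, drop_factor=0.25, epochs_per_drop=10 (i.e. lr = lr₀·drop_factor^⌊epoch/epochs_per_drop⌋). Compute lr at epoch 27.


n_drops = ⌊27/10⌋ = 2
lr = 0.05·0.25^2 = 0.05·0.0625 = 0.003125

0.003125


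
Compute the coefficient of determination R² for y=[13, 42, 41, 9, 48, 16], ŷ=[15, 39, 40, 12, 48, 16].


ȳ = 28.1667
SS_res = Σ(y-ŷ)² = 23
SS_tot = Σ(y-ȳ)² = 1494.83
R² = 1 - SS_res/SS_tot = 1 - 0.0154 = 0.9846

0.9846


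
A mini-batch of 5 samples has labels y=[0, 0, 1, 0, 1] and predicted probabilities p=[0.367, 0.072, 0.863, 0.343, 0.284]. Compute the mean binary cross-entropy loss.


L[0] = -ln(1-0.367) = -ln(0.633) = 0.4573
L[1] = -ln(1-0.072) = -ln(0.928) = 0.0747
L[2] = -ln(0.863) = 0.1473
L[3] = -ln(1-0.343) = -ln(0.657) = 0.4201
L[4] = -ln(0.284) = 1.2588
mean = (0.4573 + 0.0747 + 0.1473 + 0.4201 + 1.2588)/5 = 0.4716

0.4716


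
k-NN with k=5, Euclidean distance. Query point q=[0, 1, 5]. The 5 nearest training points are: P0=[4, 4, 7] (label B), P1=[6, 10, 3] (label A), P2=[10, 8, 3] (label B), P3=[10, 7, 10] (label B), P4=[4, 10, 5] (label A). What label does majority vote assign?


d(q,P0) = 5.3852  (label B)
d(q,P1) = 11.0  (label A)
d(q,P2) = 12.3693  (label B)
d(q,P3) = 12.6886  (label B)
d(q,P4) = 9.8489  (label A)
Votes: A=2, B=3
Majority → B

B


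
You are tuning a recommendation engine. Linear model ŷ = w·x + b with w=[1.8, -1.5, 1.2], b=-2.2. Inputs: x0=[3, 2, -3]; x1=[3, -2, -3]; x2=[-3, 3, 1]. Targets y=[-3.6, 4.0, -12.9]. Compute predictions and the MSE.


ŷ0 = (1.8)·(3) + (-1.5)·(2) + (1.2)·(-3) - 2.2 = -3.4
ŷ1 = (1.8)·(3) + (-1.5)·(-2) + (1.2)·(-3) - 2.2 = 2.6
ŷ2 = (1.8)·(-3) + (-1.5)·(3) + (1.2)·(1) - 2.2 = -10.9
errors² = [0.04, 1.96, 4.0]
MSE = 6.0000/3 = 2.0

2.0


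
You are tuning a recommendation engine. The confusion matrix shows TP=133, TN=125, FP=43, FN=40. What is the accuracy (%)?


Accuracy = (TP+TN)/(TP+TN+FP+FN)
= (133+125)/(341)
= 258/341 = 75.66%

75.66%


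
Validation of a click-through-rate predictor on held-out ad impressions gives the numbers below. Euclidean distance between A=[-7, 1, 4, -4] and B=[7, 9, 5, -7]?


d = √((-7-7)² + (1-9)² + (4-5)² + (-4+ 7)²)
  = √(196 + 64 + 1 + 9)
  = √270 = 16.4317

16.4317


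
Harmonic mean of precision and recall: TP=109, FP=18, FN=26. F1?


Precision = 109/127 = 0.8583
Recall = 109/135 = 0.8074
F1 = 2·P·R/(P+R) = 2·TP/(2·TP+FP+FN) = 218/(218+18+26) = 218/262 = 0.8321

0.8321


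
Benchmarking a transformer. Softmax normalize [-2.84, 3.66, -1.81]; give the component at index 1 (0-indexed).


Exponentials: e^-2.84=0.0584, e^3.66=38.8613, e^-1.81=0.1637
Sum = 39.0834
Softmax = [0.0015, 0.9943, 0.0042]
p[1] = 38.8613/39.0834 = 0.9943

0.9943


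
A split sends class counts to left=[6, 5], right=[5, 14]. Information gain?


Parent = [11, 19], H_parent = 0.9481
H_left = 0.994 (n=11), H_right = 0.8315 (n=19)
H_children = (11/30)·0.994 + (19/30)·0.8315 = 0.8911
IG = 0.9481 - 0.8911 = 0.057

0.057


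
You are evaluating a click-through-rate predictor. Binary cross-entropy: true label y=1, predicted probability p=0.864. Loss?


BCE = -[y·ln(p) + (1-y)·ln(1-p)]
= -1·ln(0.864) - 0
= -ln(0.864) = 0.1462

0.1462


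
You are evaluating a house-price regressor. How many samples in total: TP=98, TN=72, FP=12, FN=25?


Total = TP + TN + FP + FN
= 98 + 72 + 12 + 25
= 207
(Predicted positive: 110, predicted negative: 97)

207


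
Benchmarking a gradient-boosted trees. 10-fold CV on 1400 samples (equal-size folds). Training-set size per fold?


Fold size = 1400/10 = 140
Training per fold = 1400 - 140 = 1260

1260


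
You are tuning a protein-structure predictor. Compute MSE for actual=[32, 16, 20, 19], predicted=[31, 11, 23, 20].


Squared errors: (32-31)²=1, (16-11)²=25, (20-23)²=9, (19-20)²=1
Sum = 36
MSE = 36/4 = 9

9


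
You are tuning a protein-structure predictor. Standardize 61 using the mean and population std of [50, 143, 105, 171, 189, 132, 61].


μ = 121.5714, σ = 48.7321
z = (61 - 121.5714)/48.7321 = -1.2429

-1.2429


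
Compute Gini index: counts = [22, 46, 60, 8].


Probabilities: [22/136, 46/136, 60/136, 8/136] ≈ [0.1618, 0.3382, 0.4412, 0.0588]
Σpᵢ² = (484 + 2116 + 3600 + 64)/136² = 6264/18496
Gini = 1 - Σpᵢ² = 1 - 6264/18496 = 0.6613

0.6613


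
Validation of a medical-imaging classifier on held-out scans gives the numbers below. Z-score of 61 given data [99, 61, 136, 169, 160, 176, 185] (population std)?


μ = 140.8571, σ = 42.249
z = (61 - 140.8571)/42.249 = -1.8902

-1.8902


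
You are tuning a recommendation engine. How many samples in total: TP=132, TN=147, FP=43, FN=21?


Total = TP + TN + FP + FN
= 132 + 147 + 43 + 21
= 343
(Predicted positive: 175, predicted negative: 168)

343


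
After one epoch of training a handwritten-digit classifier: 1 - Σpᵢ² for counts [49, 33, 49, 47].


Probabilities: [49/178, 33/178, 49/178, 47/178] ≈ [0.2753, 0.1854, 0.2753, 0.264]
Σpᵢ² = (2401 + 1089 + 2401 + 2209)/178² = 8100/31684
Gini = 1 - Σpᵢ² = 1 - 8100/31684 = 0.7444

0.7444


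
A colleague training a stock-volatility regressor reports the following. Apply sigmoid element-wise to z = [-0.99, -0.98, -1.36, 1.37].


σ(-0.99) = 1/(1+e^0.99) = 0.2709
σ(-0.98) = 1/(1+e^0.98) = 0.2729
σ(-1.36) = 1/(1+e^1.36) = 0.2042
σ(1.37) = 1/(1+e^-1.37) = 0.7974
result = [0.2709, 0.2729, 0.2042, 0.7974]

[0.2709, 0.2729, 0.2042, 0.7974]


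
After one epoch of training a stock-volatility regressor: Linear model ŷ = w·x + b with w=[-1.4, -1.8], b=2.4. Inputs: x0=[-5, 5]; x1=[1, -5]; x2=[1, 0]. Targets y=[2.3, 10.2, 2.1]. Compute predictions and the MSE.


ŷ0 = (-1.4)·(-5) + (-1.8)·(5) + 2.4 = 0.4
ŷ1 = (-1.4)·(1) + (-1.8)·(-5) + 2.4 = 10.0
ŷ2 = (-1.4)·(1) + (-1.8)·(0) + 2.4 = 1.0
errors² = [3.61, 0.04, 1.21]
MSE = 4.8600/3 = 1.62

1.62


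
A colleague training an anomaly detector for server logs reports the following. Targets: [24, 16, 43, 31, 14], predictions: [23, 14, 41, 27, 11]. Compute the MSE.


Squared errors: (24-23)²=1, (16-14)²=4, (43-41)²=4, (31-27)²=16, (14-11)²=9
Sum = 34
MSE = 34/5 = 34/5

34/5


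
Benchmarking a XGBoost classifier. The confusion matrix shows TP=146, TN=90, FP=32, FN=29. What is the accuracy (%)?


Accuracy = (TP+TN)/(TP+TN+FP+FN)
= (146+90)/(297)
= 236/297 = 79.46%

79.46%


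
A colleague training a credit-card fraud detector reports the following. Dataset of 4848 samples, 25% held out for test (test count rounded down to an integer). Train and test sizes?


Test = ⌊4848·25/100⌋ = 1212
Train = 4848 - 1212 = 3636

Train: 3636, Test: 1212


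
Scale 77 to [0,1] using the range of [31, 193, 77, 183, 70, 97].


min=31, max=193
(77-31)/(193-31) = 46/162 = 0.284

0.284


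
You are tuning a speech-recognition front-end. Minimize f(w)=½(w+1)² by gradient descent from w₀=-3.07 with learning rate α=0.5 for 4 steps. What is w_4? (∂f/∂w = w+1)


step 1: grad = -3.07+1 = -2.07; w = -3.07 - 0.5·(-2.07) = -2.035
step 2: grad = -2.035+1 = -1.035; w = -2.035 - 0.5·(-1.035) = -1.5175
step 3: grad = -1.5175+1 = -0.5175; w = -1.5175 - 0.5·(-0.5175) = -1.25875
step 4: grad = -1.25875+1 = -0.25875; w = -1.25875 - 0.5·(-0.25875) = -1.129375

-1.129375


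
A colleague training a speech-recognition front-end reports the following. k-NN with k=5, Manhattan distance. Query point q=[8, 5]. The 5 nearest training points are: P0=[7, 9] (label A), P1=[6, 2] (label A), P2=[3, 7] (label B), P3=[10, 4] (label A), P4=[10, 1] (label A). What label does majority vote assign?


d(q,P0) = 5  (label A)
d(q,P1) = 5  (label A)
d(q,P2) = 7  (label B)
d(q,P3) = 3  (label A)
d(q,P4) = 6  (label A)
Votes: A=4, B=1
Majority → A

A


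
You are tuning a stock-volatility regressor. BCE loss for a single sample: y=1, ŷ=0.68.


BCE = -[y·ln(p) + (1-y)·ln(1-p)]
= -1·ln(0.68) - 0
= -ln(0.68) = 0.3857

0.3857


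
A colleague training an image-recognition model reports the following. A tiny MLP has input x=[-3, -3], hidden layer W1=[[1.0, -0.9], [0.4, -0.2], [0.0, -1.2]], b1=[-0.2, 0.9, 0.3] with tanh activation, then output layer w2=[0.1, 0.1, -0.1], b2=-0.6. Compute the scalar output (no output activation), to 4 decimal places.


z1[0] = (1.0)·(-3) + (-0.9)·(-3) - 0.2 = -0.5
z1[1] = (0.4)·(-3) + (-0.2)·(-3) + 0.9 = 0.3
z1[2] = (0.0)·(-3) + (-1.2)·(-3) + 0.3 = 3.9
h = tanh(z1) = [-0.4621, 0.2913, 0.9992]
output = (0.1)·(-0.4621) + (0.1)·(0.2913) + (-0.1)·(0.9992) - 0.6 = -0.717

-0.717


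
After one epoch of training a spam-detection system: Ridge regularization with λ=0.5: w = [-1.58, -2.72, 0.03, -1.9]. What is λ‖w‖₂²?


‖w‖₂² = (-1.58)² + (-2.72)² + (0.03)² + (-1.9)²
     = 2.4964 + 7.3984 + 0.0009 + 3.61
     = 13.5057
λ·‖w‖₂² = 0.5·13.5057 = 6.75285

6.75285


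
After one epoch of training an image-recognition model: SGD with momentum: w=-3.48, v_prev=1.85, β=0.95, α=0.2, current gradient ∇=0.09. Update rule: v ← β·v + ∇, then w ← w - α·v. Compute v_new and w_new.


v_new = 0.95·1.85 + 0.09 = 1.7575 + 0.09 = 1.8475
w_new = -3.48 - 0.2·1.8475 = -3.48 - 0.3695 = -3.8495

v_new=1.8475, w_new=-3.8495


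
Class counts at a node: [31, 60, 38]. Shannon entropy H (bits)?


Probabilities: [31/129, 60/129, 38/129] ≈ [0.2403, 0.4651, 0.2946]
H = -((31/129)·log₂(31/129) + (60/129)·log₂(60/129) + (38/129)·log₂(38/129))
  = 1.5274 bits

1.5274 bits


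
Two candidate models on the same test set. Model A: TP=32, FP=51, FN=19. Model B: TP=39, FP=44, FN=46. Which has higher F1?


Model A: P=32/83=0.3855, R=32/51=0.6275, F1=2PR/(P+R)=2TP/(2TP+FP+FN)=64/134=0.4776
Model B: P=39/83=0.4699, R=39/85=0.4588, F1=2PR/(P+R)=2TP/(2TP+FP+FN)=78/168=0.4643
0.4776 > 0.4643 → Model A

Model A


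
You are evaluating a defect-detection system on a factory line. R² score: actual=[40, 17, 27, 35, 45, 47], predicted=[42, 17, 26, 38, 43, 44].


ȳ = 35.1667
SS_res = Σ(y-ŷ)² = 27
SS_tot = Σ(y-ȳ)² = 656.83
R² = 1 - SS_res/SS_tot = 1 - 0.0411 = 0.9589

0.9589


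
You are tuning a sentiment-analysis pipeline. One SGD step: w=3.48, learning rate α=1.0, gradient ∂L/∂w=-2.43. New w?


w_new = w - α·∇
= 3.48 - 1.0·-2.43
= 3.48 + 2.43
= 5.91

5.91


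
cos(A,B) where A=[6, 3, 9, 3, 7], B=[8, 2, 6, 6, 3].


A·B = 6·8 + 3·2 + 9·6 + 3·6 + 7·3 = 147
‖A‖ = √184 = 13.5647, ‖B‖ = √149 = 12.2066
cos = 147/(√184·√149) = 147/√27416 = 0.8878

0.8878


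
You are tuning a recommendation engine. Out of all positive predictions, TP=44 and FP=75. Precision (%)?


Precision = TP/(TP+FP)
= 44/(44+75)
= 44/119 = 36.97%

36.97%


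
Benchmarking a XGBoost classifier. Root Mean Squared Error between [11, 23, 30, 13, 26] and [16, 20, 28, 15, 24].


MSE = 46/5 = 9.2
RMSE = √(46/5) = 3.0332

3.0332


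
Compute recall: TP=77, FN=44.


Recall = TP/(TP+FN)
= 77/(77+44)
= 77/121 = 63.64%

63.64%


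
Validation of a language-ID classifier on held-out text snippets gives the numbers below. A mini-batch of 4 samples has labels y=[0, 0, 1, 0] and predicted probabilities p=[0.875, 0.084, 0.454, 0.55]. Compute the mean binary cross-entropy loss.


L[0] = -ln(1-0.875) = -ln(0.125) = 2.0794
L[1] = -ln(1-0.084) = -ln(0.916) = 0.0877
L[2] = -ln(0.454) = 0.7897
L[3] = -ln(1-0.55) = -ln(0.45) = 0.7985
mean = (2.0794 + 0.0877 + 0.7897 + 0.7985)/4 = 0.9388

0.9388


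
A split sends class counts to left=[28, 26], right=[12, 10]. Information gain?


Parent = [40, 36], H_parent = 0.998
H_left = 0.999 (n=54), H_right = 0.994 (n=22)
H_children = (54/76)·0.999 + (22/76)·0.994 = 0.9976
IG = 0.998 - 0.9976 = 0.0004

0.0004


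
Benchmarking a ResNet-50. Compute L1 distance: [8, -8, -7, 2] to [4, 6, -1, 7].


d = |8-4| + |-8-6| + |-7+ 1| + |2-7|
  = 4 + 14 + 6 + 5
  = 29

29


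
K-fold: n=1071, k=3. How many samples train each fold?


Fold size = 1071/3 = 357
Training per fold = 1071 - 357 = 714

714


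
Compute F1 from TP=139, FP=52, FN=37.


Precision = 139/191 = 0.7277
Recall = 139/176 = 0.7898
F1 = 2·P·R/(P+R) = 2·TP/(2·TP+FP+FN) = 278/(278+52+37) = 278/367 = 0.7575

0.7575


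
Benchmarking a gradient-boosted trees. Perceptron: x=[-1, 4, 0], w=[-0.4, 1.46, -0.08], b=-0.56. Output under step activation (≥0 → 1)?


z = (-1)·(-0.4) + (4)·(1.46) + (0)·(-0.08) - 0.56
  = 5.68
step(z) = 1 (z≥0)

1


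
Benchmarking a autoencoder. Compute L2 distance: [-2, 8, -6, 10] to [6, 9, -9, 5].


d = √((-2-6)² + (8-9)² + (-6+ 9)² + (10-5)²)
  = √(64 + 1 + 9 + 25)
  = √99 = 9.9499

9.9499


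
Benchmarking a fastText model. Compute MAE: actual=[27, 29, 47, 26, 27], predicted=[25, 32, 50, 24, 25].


Absolute errors: |27-25|=2, |29-32|=3, |47-50|=3, |26-24|=2, |27-25|=2
Sum = 12
MAE = 12/5 = 12/5

12/5


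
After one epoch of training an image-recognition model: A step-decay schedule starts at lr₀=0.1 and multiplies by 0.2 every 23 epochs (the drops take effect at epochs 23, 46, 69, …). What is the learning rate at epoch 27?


n_drops = ⌊27/23⌋ = 1
lr = 0.1·0.2^1 = 0.1·0.2 = 0.02

0.02


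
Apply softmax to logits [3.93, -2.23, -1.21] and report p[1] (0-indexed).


Exponentials: e^3.93=50.907, e^-2.23=0.1075, e^-1.21=0.2982
Sum = 51.3127
Softmax = [0.9921, 0.0021, 0.0058]
p[1] = 0.1075/51.3127 = 0.0021

0.0021


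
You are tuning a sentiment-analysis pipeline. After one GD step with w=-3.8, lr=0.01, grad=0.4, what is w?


w_new = w - α·∇
= -3.8 - 0.01·0.4
= -3.8 - 0.004
= -3.804

-3.804


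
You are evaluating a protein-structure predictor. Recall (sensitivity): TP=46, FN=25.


Recall = TP/(TP+FN)
= 46/(46+25)
= 46/71 = 64.79%

64.79%


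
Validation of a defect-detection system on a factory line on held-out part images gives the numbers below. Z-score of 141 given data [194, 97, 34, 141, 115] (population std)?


μ = 116.2, σ = 52.5258
z = (141 - 116.2)/52.5258 = 0.4721

0.4721


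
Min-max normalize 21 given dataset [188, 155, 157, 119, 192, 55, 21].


min=21, max=192
(21-21)/(192-21) = 0/171 = 0.0

0.0


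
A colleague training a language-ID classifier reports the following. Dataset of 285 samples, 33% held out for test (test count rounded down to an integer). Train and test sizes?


Test = ⌊285·33/100⌋ = 94
Train = 285 - 94 = 191

Train: 191, Test: 94


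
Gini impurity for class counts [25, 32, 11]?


Probabilities: [25/68, 32/68, 11/68] ≈ [0.3676, 0.4706, 0.1618]
Σpᵢ² = (625 + 1024 + 121)/68² = 1770/4624
Gini = 1 - Σpᵢ² = 1 - 1770/4624 = 0.6172

0.6172


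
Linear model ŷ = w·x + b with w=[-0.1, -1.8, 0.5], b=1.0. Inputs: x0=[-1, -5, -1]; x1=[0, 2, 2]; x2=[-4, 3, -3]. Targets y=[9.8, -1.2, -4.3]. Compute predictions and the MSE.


ŷ0 = (-0.1)·(-1) + (-1.8)·(-5) + (0.5)·(-1) + 1.0 = 9.6
ŷ1 = (-0.1)·(0) + (-1.8)·(2) + (0.5)·(2) + 1.0 = -1.6
ŷ2 = (-0.1)·(-4) + (-1.8)·(3) + (0.5)·(-3) + 1.0 = -5.5
errors² = [0.04, 0.16, 1.44]
MSE = 1.6400/3 = 0.5467

0.5467


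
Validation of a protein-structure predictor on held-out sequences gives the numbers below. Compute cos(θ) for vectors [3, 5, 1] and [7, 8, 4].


A·B = 3·7 + 5·8 + 1·4 = 65
‖A‖ = √35 = 5.9161, ‖B‖ = √129 = 11.3578
cos = 65/(√35·√129) = 65/√4515 = 0.9674

0.9674


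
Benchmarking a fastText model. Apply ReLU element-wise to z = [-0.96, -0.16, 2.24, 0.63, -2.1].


ReLU(-0.96) = max(0, -0.96) = 0.0
ReLU(-0.16) = max(0, -0.16) = 0.0
ReLU(2.24) = max(0, 2.24) = 2.24
ReLU(0.63) = max(0, 0.63) = 0.63
ReLU(-2.1) = max(0, -2.1) = 0.0
result = [0.0, 0.0, 2.24, 0.63, 0.0]

[0.0, 0.0, 2.24, 0.63, 0.0]


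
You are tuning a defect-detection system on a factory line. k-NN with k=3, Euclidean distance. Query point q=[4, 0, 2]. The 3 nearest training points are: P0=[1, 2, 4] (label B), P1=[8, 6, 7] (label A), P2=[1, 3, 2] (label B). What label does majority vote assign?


d(q,P0) = 4.1231  (label B)
d(q,P1) = 8.775  (label A)
d(q,P2) = 4.2426  (label B)
Votes: A=1, B=2
Majority → B

B


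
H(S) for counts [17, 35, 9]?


Probabilities: [17/61, 35/61, 9/61] ≈ [0.2787, 0.5738, 0.1475]
H = -((17/61)·log₂(17/61) + (35/61)·log₂(35/61) + (9/61)·log₂(9/61))
  = 1.3809 bits

1.3809 bits


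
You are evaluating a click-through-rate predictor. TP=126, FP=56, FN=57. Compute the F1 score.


Precision = 126/182 = 0.6923
Recall = 126/183 = 0.6885
F1 = 2·P·R/(P+R) = 2·TP/(2·TP+FP+FN) = 252/(252+56+57) = 252/365 = 0.6904

0.6904


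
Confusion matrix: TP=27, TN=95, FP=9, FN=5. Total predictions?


Total = TP + TN + FP + FN
= 27 + 95 + 9 + 5
= 136
(Predicted positive: 36, predicted negative: 100)

136


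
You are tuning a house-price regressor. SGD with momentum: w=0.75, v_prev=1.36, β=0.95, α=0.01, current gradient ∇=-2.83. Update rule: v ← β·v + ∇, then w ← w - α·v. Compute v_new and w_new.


v_new = 0.95·1.36 - 2.83 = 1.292 - 2.83 = -1.538
w_new = 0.75 - 0.01·-1.538 = 0.75 + 0.01538 = 0.76538

v_new=-1.538, w_new=0.76538


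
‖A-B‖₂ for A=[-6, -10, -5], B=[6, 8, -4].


d = √((-6-6)² + (-10-8)² + (-5+ 4)²)
  = √(144 + 324 + 1)
  = √469 = 21.6564

21.6564


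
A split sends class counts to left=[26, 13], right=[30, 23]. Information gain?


Parent = [56, 36], H_parent = 0.9656
H_left = 0.9183 (n=39), H_right = 0.9874 (n=53)
H_children = (39/92)·0.9183 + (53/92)·0.9874 = 0.9581
IG = 0.9656 - 0.9581 = 0.0075

0.0075


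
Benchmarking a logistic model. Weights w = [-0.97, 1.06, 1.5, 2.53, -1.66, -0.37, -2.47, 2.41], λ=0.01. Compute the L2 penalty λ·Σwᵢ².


‖w‖₂² = (-0.97)² + (1.06)² + (1.5)² + (2.53)² + (-1.66)² + (-0.37)² + (-2.47)² + (2.41)²
     = 0.9409 + 1.1236 + 2.25 + 6.4009 + 2.7556 + 0.1369 + 6.1009 + 5.8081
     = 25.5169
λ·‖w‖₂² = 0.01·25.5169 = 0.255169

0.255169


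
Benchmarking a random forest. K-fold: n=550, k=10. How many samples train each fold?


Fold size = 550/10 = 55
Training per fold = 550 - 55 = 495

495


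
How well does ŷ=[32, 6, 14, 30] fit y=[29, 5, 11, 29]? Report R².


ȳ = 18.5
SS_res = Σ(y-ŷ)² = 20
SS_tot = Σ(y-ȳ)² = 459
R² = 1 - SS_res/SS_tot = 1 - 0.0436 = 0.9564

0.9564


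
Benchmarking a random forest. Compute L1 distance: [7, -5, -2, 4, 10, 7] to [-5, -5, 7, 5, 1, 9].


d = |7+ 5| + |-5+ 5| + |-2-7| + |4-5| + |10-1| + |7-9|
  = 12 + 0 + 9 + 1 + 9 + 2
  = 33

33


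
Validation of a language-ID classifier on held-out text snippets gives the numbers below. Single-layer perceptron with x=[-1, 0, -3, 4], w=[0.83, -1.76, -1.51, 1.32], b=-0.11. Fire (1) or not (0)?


z = (-1)·(0.83) + (0)·(-1.76) + (-3)·(-1.51) + (4)·(1.32) - 0.11
  = 8.87
step(z) = 1 (z≥0)

1


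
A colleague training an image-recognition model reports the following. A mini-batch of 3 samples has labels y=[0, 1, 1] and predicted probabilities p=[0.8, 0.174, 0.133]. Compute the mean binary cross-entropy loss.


L[0] = -ln(1-0.8) = -ln(0.2) = 1.6094
L[1] = -ln(0.174) = 1.7487
L[2] = -ln(0.133) = 2.0174
mean = (1.6094 + 1.7487 + 2.0174)/3 = 1.7918

1.7918


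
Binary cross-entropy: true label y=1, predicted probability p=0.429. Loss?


BCE = -[y·ln(p) + (1-y)·ln(1-p)]
= -1·ln(0.429) - 0
= -ln(0.429) = 0.8463

0.8463


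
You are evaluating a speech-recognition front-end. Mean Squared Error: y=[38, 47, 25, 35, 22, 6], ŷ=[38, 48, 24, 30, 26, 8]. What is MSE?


Squared errors: (38-38)²=0, (47-48)²=1, (25-24)²=1, (35-30)²=25, (22-26)²=16, (6-8)²=4
Sum = 47
MSE = 47/6 = 47/6

47/6


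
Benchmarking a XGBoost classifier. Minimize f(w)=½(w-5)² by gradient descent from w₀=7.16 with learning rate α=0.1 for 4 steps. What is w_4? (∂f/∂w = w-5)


step 1: grad = 7.16-5 = 2.16; w = 7.16 - 0.1·(2.16) = 6.944
step 2: grad = 6.944-5 = 1.944; w = 6.944 - 0.1·(1.944) = 6.7496
step 3: grad = 6.7496-5 = 1.7496; w = 6.7496 - 0.1·(1.7496) = 6.57464
step 4: grad = 6.57464-5 = 1.57464; w = 6.57464 - 0.1·(1.57464) = 6.417176

6.417176


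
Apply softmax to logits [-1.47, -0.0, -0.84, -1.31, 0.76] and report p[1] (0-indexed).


Exponentials: e^-1.47=0.2299, e^-0.0=1, e^-0.84=0.4317, e^-1.31=0.2698, e^0.76=2.1383
Sum = 4.0697
Softmax = [0.0565, 0.2457, 0.1061, 0.0663, 0.5254]
p[1] = 1/4.0697 = 0.2457

0.2457


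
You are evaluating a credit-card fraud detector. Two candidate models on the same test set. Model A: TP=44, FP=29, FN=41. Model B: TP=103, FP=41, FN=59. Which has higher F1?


Model A: P=44/73=0.6027, R=44/85=0.5176, F1=2PR/(P+R)=2TP/(2TP+FP+FN)=88/158=0.557
Model B: P=103/144=0.7153, R=103/162=0.6358, F1=2PR/(P+R)=2TP/(2TP+FP+FN)=206/306=0.6732
0.557 < 0.6732 → Model B

Model B


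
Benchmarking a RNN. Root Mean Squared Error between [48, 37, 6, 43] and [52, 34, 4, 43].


MSE = 29/4 = 7.25
RMSE = √(29/4) = 2.6926

2.6926


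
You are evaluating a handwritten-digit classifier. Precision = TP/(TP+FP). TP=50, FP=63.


Precision = TP/(TP+FP)
= 50/(50+63)
= 50/113 = 44.25%

44.25%


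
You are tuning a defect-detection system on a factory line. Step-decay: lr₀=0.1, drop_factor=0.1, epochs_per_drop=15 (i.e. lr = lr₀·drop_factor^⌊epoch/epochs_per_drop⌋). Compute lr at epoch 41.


n_drops = ⌊41/15⌋ = 2
lr = 0.1·0.1^2 = 0.1·0.01 = 0.001

0.001


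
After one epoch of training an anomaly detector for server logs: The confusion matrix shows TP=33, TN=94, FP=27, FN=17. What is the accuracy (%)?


Accuracy = (TP+TN)/(TP+TN+FP+FN)
= (33+94)/(171)
= 127/171 = 74.27%

74.27%


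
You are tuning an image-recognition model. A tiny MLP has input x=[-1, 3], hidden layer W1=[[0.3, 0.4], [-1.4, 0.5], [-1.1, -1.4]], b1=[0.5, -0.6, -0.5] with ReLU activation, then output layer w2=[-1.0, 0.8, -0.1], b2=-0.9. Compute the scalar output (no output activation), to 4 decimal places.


z1[0] = (0.3)·(-1) + (0.4)·(3) + 0.5 = 1.4
z1[1] = (-1.4)·(-1) + (0.5)·(3) - 0.6 = 2.3
z1[2] = (-1.1)·(-1) + (-1.4)·(3) - 0.5 = -3.6
h = ReLU(z1) = [1.4, 2.3, 0.0]
output = (-1.0)·(1.4) + (0.8)·(2.3) + (-0.1)·(0.0) - 0.9 = -0.46

-0.46


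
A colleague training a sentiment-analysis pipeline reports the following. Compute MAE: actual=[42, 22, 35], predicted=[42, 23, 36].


Absolute errors: |42-42|=0, |22-23|=1, |35-36|=1
Sum = 2
MAE = 2/3 = 2/3

2/3


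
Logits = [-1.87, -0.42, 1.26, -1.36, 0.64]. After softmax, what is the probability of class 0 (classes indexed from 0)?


Exponentials: e^-1.87=0.1541, e^-0.42=0.657, e^1.26=3.5254, e^-1.36=0.2567, e^0.64=1.8965
Sum = 6.4897
Softmax = [0.0237, 0.1012, 0.5432, 0.0395, 0.2922]
p[0] = 0.1541/6.4897 = 0.0237

0.0237


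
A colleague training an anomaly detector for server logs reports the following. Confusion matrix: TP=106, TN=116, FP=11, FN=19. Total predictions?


Total = TP + TN + FP + FN
= 106 + 116 + 11 + 19
= 252
(Predicted positive: 117, predicted negative: 135)

252


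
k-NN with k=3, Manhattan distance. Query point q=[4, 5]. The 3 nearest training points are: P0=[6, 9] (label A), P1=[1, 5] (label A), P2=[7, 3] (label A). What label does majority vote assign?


d(q,P0) = 6  (label A)
d(q,P1) = 3  (label A)
d(q,P2) = 5  (label A)
Votes: A=3, B=0
Majority → A

A


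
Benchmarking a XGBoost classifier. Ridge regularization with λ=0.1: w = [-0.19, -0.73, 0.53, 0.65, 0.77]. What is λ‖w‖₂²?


‖w‖₂² = (-0.19)² + (-0.73)² + (0.53)² + (0.65)² + (0.77)²
     = 0.0361 + 0.5329 + 0.2809 + 0.4225 + 0.5929
     = 1.8653
λ·‖w‖₂² = 0.1·1.8653 = 0.18653

0.18653


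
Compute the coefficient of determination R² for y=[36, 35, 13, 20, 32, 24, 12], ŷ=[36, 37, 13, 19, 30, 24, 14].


ȳ = 24.5714
SS_res = Σ(y-ŷ)² = 13
SS_tot = Σ(y-ȳ)² = 607.71
R² = 1 - SS_res/SS_tot = 1 - 0.0214 = 0.9786

0.9786


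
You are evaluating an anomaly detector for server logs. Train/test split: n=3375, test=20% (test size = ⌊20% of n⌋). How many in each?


Test = ⌊3375·20/100⌋ = 675
Train = 3375 - 675 = 2700

Train: 2700, Test: 675


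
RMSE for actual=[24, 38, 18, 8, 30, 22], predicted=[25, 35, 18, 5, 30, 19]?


MSE = 28/6 = 4.6667
RMSE = √(28/6) = 2.1602

2.1602


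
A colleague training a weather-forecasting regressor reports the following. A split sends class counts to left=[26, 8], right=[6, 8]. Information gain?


Parent = [32, 16], H_parent = 0.9183
H_left = 0.7871 (n=34), H_right = 0.9852 (n=14)
H_children = (34/48)·0.7871 + (14/48)·0.9852 = 0.8449
IG = 0.9183 - 0.8449 = 0.0734

0.0734


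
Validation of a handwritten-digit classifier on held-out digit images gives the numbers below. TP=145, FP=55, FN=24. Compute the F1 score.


Precision = 145/200 = 0.725
Recall = 145/169 = 0.858
F1 = 2·P·R/(P+R) = 2·TP/(2·TP+FP+FN) = 290/(290+55+24) = 290/369 = 0.7859

0.7859


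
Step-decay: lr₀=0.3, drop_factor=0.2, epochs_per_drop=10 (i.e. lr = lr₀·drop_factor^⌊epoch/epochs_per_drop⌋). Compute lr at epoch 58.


n_drops = ⌊58/10⌋ = 5
lr = 0.3·0.2^5 = 0.3·0.00032 = 0.000096

0.000096


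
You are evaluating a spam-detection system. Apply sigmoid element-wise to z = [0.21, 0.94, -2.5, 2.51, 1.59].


σ(0.21) = 1/(1+e^-0.21) = 0.5523
σ(0.94) = 1/(1+e^-0.94) = 0.7191
σ(-2.5) = 1/(1+e^2.5) = 0.0759
σ(2.51) = 1/(1+e^-2.51) = 0.9248
σ(1.59) = 1/(1+e^-1.59) = 0.8306
result = [0.5523, 0.7191, 0.0759, 0.9248, 0.8306]

[0.5523, 0.7191, 0.0759, 0.9248, 0.8306]


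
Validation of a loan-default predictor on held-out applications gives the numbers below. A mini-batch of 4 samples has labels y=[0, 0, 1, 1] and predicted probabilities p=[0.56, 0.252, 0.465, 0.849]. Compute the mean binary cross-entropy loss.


L[0] = -ln(1-0.56) = -ln(0.44) = 0.821
L[1] = -ln(1-0.252) = -ln(0.748) = 0.2904
L[2] = -ln(0.465) = 0.7657
L[3] = -ln(0.849) = 0.1637
mean = (0.821 + 0.2904 + 0.7657 + 0.1637)/4 = 0.5102

0.5102


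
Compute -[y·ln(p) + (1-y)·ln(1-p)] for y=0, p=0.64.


BCE = -[y·ln(p) + (1-y)·ln(1-p)]
= -0 - 1·ln(1-0.64)
= -ln(0.36) = 1.0217

1.0217


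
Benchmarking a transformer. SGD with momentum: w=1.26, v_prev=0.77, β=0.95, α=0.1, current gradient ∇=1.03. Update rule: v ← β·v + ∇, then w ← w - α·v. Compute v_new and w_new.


v_new = 0.95·0.77 + 1.03 = 0.7315 + 1.03 = 1.7615
w_new = 1.26 - 0.1·1.7615 = 1.26 - 0.17615 = 1.08385

v_new=1.7615, w_new=1.08385


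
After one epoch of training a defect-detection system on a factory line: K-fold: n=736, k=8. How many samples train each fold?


Fold size = 736/8 = 92
Training per fold = 736 - 92 = 644

644


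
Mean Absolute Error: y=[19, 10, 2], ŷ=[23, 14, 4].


Absolute errors: |19-23|=4, |10-14|=4, |2-4|=2
Sum = 10
MAE = 10/3 = 10/3

10/3


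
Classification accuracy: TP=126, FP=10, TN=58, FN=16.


Accuracy = (TP+TN)/(TP+TN+FP+FN)
= (126+58)/(210)
= 184/210 = 87.62%

87.62%


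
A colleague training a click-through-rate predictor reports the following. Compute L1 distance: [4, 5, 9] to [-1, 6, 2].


d = |4+ 1| + |5-6| + |9-2|
  = 5 + 1 + 7
  = 13

13


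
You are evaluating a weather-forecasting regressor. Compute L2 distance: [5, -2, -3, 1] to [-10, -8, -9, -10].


d = √((5+ 10)² + (-2+ 8)² + (-3+ 9)² + (1+ 10)²)
  = √(225 + 36 + 36 + 121)
  = √418 = 20.445

20.445


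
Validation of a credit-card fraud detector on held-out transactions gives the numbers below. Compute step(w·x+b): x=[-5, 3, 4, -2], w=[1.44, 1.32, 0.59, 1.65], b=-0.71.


z = (-5)·(1.44) + (3)·(1.32) + (4)·(0.59) + (-2)·(1.65) - 0.71
  = -4.89
step(z) = 0 (z<0)

0


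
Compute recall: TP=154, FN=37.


Recall = TP/(TP+FN)
= 154/(154+37)
= 154/191 = 80.63%

80.63%


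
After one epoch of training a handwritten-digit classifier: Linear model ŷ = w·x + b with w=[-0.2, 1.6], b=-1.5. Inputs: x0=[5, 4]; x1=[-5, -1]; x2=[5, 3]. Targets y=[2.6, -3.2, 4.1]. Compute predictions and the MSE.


ŷ0 = (-0.2)·(5) + (1.6)·(4) - 1.5 = 3.9
ŷ1 = (-0.2)·(-5) + (1.6)·(-1) - 1.5 = -2.1
ŷ2 = (-0.2)·(5) + (1.6)·(3) - 1.5 = 2.3
errors² = [1.69, 1.21, 3.24]
MSE = 6.1400/3 = 2.0467

2.0467


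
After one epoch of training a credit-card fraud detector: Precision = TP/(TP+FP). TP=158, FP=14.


Precision = TP/(TP+FP)
= 158/(158+14)
= 158/172 = 91.86%

91.86%


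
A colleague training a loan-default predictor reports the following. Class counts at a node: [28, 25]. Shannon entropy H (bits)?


Probabilities: [28/53, 25/53] ≈ [0.5283, 0.4717]
H = -((28/53)·log₂(28/53) + (25/53)·log₂(25/53))
  = 0.9977 bits

0.9977 bits


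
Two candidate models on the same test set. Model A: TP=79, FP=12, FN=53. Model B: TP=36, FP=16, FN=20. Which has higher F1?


Model A: P=79/91=0.8681, R=79/132=0.5985, F1=2PR/(P+R)=2TP/(2TP+FP+FN)=158/223=0.7085
Model B: P=36/52=0.6923, R=36/56=0.6429, F1=2PR/(P+R)=2TP/(2TP+FP+FN)=72/108=0.6667
0.7085 > 0.6667 → Model A

Model A


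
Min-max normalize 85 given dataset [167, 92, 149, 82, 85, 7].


min=7, max=167
(85-7)/(167-7) = 78/160 = 0.4875

0.4875


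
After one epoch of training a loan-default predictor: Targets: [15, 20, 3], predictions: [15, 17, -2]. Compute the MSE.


Squared errors: (15-15)²=0, (20-17)²=9, (3+ 2)²=25
Sum = 34
MSE = 34/3 = 34/3

34/3


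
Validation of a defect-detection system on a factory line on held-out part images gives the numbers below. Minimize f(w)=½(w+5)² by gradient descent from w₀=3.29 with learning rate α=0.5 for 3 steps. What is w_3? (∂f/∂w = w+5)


step 1: grad = 3.29+5 = 8.29; w = 3.29 - 0.5·(8.29) = -0.855
step 2: grad = -0.855+5 = 4.145; w = -0.855 - 0.5·(4.145) = -2.9275
step 3: grad = -2.9275+5 = 2.0725; w = -2.9275 - 0.5·(2.0725) = -3.96375

-3.96375


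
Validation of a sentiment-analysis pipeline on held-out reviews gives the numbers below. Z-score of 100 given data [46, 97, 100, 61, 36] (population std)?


μ = 68, σ = 26.161
z = (100 - 68)/26.161 = 1.2232

1.2232


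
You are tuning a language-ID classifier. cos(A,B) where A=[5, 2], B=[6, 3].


A·B = 5·6 + 2·3 = 36
‖A‖ = √29 = 5.3852, ‖B‖ = √45 = 6.7082
cos = 36/(√29·√45) = 36/√1305 = 0.9965

0.9965


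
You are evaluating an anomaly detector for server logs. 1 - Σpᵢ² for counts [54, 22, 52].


Probabilities: [54/128, 22/128, 52/128] ≈ [0.4219, 0.1719, 0.4062]
Σpᵢ² = (2916 + 484 + 2704)/128² = 6104/16384
Gini = 1 - Σpᵢ² = 1 - 6104/16384 = 0.6274

0.6274


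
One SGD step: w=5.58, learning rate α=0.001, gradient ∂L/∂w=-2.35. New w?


w_new = w - α·∇
= 5.58 - 0.001·-2.35
= 5.58 + 0.00235
= 5.58235

5.58235


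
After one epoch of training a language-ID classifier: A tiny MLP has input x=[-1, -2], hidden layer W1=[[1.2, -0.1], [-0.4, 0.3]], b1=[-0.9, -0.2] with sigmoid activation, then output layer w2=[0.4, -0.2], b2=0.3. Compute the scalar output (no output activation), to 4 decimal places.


z1[0] = (1.2)·(-1) + (-0.1)·(-2) - 0.9 = -1.9
z1[1] = (-0.4)·(-1) + (0.3)·(-2) - 0.2 = -0.4
h = sigmoid(z1) = [0.1301, 0.4013]
output = (0.4)·(0.1301) + (-0.2)·(0.4013) + 0.3 = 0.2718

0.2718


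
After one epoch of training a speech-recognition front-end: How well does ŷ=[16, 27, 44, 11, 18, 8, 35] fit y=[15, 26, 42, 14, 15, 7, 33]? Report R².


ȳ = 21.7143
SS_res = Σ(y-ŷ)² = 29
SS_tot = Σ(y-ȳ)² = 923.43
R² = 1 - SS_res/SS_tot = 1 - 0.0314 = 0.9686

0.9686


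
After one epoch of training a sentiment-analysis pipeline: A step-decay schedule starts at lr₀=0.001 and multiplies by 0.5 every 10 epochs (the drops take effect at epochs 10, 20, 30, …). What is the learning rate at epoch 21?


n_drops = ⌊21/10⌋ = 2
lr = 0.001·0.5^2 = 0.001·0.25 = 0.00025

0.00025


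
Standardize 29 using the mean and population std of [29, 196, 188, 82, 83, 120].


μ = 116.3333, σ = 59.7402
z = (29 - 116.3333)/59.7402 = -1.4619

-1.4619


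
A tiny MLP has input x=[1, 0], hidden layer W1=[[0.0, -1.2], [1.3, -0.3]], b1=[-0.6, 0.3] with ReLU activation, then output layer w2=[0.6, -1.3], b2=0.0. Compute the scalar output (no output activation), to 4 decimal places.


z1[0] = (0.0)·(1) + (-1.2)·(0) - 0.6 = -0.6
z1[1] = (1.3)·(1) + (-0.3)·(0) + 0.3 = 1.6
h = ReLU(z1) = [0.0, 1.6]
output = (0.6)·(0.0) + (-1.3)·(1.6) + 0.0 = -2.08

-2.08


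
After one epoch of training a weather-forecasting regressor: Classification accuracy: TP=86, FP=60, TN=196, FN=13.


Accuracy = (TP+TN)/(TP+TN+FP+FN)
= (86+196)/(355)
= 282/355 = 79.44%

79.44%


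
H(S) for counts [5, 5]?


Probabilities: [5/10, 5/10] ≈ [0.5, 0.5]
H = -((5/10)·log₂(5/10) + (5/10)·log₂(5/10))
  = 1.0 bits

1.0 bits


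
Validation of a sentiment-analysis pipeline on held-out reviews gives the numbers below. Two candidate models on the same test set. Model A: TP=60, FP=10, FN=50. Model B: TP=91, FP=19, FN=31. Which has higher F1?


Model A: P=60/70=0.8571, R=60/110=0.5455, F1=2PR/(P+R)=2TP/(2TP+FP+FN)=120/180=0.6667
Model B: P=91/110=0.8273, R=91/122=0.7459, F1=2PR/(P+R)=2TP/(2TP+FP+FN)=182/232=0.7845
0.6667 < 0.7845 → Model B

Model B


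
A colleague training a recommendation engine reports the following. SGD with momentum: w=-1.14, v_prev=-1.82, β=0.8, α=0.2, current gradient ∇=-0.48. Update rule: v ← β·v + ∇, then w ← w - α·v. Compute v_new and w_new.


v_new = 0.8·-1.82 - 0.48 = -1.456 - 0.48 = -1.936
w_new = -1.14 - 0.2·-1.936 = -1.14 + 0.3872 = -0.7528

v_new=-1.936, w_new=-0.7528


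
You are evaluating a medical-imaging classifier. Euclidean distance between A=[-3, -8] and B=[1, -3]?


d = √((-3-1)² + (-8+ 3)²)
  = √(16 + 25)
  = √41 = 6.4031

6.4031


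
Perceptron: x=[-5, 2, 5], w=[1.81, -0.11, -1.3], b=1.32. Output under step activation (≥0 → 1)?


z = (-5)·(1.81) + (2)·(-0.11) + (5)·(-1.3) + 1.32
  = -14.45
step(z) = 0 (z<0)

0


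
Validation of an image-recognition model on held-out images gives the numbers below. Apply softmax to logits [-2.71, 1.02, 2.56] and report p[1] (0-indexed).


Exponentials: e^-2.71=0.0665, e^1.02=2.7732, e^2.56=12.9358
Sum = 15.7755
Softmax = [0.0042, 0.1758, 0.82]
p[1] = 2.7732/15.7755 = 0.1758

0.1758


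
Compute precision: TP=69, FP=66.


Precision = TP/(TP+FP)
= 69/(69+66)
= 69/135 = 51.11%

51.11%


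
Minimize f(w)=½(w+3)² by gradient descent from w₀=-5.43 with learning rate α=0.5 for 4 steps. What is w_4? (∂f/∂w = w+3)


step 1: grad = -5.43+3 = -2.43; w = -5.43 - 0.5·(-2.43) = -4.215
step 2: grad = -4.215+3 = -1.215; w = -4.215 - 0.5·(-1.215) = -3.6075
step 3: grad = -3.6075+3 = -0.6075; w = -3.6075 - 0.5·(-0.6075) = -3.30375
step 4: grad = -3.30375+3 = -0.30375; w = -3.30375 - 0.5·(-0.30375) = -3.151875

-3.151875


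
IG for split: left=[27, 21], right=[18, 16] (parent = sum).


Parent = [45, 37], H_parent = 0.9931
H_left = 0.9887 (n=48), H_right = 0.9975 (n=34)
H_children = (48/82)·0.9887 + (34/82)·0.9975 = 0.9923
IG = 0.9931 - 0.9923 = 0.0008

0.0008


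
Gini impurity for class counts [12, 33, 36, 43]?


Probabilities: [12/124, 33/124, 36/124, 43/124] ≈ [0.0968, 0.2661, 0.2903, 0.3468]
Σpᵢ² = (144 + 1089 + 1296 + 1849)/124² = 4378/15376
Gini = 1 - Σpᵢ² = 1 - 4378/15376 = 0.7153

0.7153
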